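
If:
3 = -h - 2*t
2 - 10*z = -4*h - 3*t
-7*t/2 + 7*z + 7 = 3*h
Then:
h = -21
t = 9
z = -11/2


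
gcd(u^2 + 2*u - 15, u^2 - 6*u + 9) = u - 3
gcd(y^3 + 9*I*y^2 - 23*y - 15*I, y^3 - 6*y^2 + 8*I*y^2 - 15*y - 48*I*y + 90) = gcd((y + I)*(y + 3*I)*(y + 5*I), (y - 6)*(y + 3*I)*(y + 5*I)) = y^2 + 8*I*y - 15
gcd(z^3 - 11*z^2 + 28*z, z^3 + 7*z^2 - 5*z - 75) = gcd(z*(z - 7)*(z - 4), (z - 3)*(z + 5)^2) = 1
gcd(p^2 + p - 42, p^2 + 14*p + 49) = p + 7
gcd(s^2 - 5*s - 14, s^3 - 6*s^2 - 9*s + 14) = s^2 - 5*s - 14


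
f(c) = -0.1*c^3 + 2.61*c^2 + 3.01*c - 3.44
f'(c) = -0.3*c^2 + 5.22*c + 3.01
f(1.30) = 4.66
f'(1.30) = 9.29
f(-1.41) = -2.21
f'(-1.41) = -4.95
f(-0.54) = -4.29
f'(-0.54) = 0.10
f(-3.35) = 19.53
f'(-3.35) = -17.84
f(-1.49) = -1.80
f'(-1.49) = -5.43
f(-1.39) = -2.31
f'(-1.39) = -4.83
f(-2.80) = 10.79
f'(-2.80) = -13.96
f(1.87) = 10.66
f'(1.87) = 11.72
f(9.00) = 162.16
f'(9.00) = 25.69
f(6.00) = 86.98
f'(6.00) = 23.53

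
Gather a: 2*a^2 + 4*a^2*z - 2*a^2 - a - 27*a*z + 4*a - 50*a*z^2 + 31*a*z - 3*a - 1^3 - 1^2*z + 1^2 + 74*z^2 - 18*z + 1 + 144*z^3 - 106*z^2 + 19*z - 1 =4*a^2*z + a*(-50*z^2 + 4*z) + 144*z^3 - 32*z^2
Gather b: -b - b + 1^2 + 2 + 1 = 4 - 2*b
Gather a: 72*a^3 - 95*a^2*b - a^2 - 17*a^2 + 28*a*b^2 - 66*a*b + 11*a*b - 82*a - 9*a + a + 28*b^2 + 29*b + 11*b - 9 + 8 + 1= 72*a^3 + a^2*(-95*b - 18) + a*(28*b^2 - 55*b - 90) + 28*b^2 + 40*b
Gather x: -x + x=0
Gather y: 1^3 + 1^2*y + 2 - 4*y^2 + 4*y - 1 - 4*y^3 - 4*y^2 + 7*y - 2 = -4*y^3 - 8*y^2 + 12*y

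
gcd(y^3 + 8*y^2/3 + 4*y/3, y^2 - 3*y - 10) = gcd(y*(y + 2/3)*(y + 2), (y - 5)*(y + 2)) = y + 2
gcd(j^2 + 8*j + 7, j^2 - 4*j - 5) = j + 1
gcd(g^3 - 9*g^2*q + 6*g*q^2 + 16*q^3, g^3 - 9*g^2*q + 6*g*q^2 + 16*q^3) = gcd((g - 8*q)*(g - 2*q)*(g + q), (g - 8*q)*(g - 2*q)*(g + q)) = g^3 - 9*g^2*q + 6*g*q^2 + 16*q^3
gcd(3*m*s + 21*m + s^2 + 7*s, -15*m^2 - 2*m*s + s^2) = 3*m + s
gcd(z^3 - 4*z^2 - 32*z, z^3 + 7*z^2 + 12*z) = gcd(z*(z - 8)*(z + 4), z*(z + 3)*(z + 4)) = z^2 + 4*z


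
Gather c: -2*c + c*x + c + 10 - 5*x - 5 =c*(x - 1) - 5*x + 5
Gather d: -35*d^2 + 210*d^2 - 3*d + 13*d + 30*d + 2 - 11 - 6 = 175*d^2 + 40*d - 15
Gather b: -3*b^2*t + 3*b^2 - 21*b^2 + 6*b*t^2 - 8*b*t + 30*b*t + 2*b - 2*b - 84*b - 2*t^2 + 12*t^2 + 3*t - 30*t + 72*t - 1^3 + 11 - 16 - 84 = b^2*(-3*t - 18) + b*(6*t^2 + 22*t - 84) + 10*t^2 + 45*t - 90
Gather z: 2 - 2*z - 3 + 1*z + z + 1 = 0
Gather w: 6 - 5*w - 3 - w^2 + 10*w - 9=-w^2 + 5*w - 6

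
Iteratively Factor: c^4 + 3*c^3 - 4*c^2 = (c + 4)*(c^3 - c^2) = c*(c + 4)*(c^2 - c) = c*(c - 1)*(c + 4)*(c)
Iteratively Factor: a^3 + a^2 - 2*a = (a + 2)*(a^2 - a) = a*(a + 2)*(a - 1)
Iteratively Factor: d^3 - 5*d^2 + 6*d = (d - 3)*(d^2 - 2*d) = (d - 3)*(d - 2)*(d)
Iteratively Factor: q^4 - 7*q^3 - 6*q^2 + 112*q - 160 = (q - 5)*(q^3 - 2*q^2 - 16*q + 32) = (q - 5)*(q - 2)*(q^2 - 16) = (q - 5)*(q - 2)*(q + 4)*(q - 4)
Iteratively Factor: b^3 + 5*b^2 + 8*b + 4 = (b + 2)*(b^2 + 3*b + 2) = (b + 1)*(b + 2)*(b + 2)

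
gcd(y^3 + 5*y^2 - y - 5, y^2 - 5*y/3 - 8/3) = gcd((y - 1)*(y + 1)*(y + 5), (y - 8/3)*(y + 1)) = y + 1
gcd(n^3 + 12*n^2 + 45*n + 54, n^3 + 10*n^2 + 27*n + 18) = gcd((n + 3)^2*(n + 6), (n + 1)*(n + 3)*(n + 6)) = n^2 + 9*n + 18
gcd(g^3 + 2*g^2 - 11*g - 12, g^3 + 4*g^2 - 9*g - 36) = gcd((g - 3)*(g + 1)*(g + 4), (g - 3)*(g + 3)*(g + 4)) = g^2 + g - 12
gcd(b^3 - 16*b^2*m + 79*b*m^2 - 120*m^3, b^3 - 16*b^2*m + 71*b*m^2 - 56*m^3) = b - 8*m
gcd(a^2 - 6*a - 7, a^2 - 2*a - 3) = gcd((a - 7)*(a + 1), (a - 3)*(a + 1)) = a + 1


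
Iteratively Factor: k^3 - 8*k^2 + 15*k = (k - 3)*(k^2 - 5*k) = (k - 5)*(k - 3)*(k)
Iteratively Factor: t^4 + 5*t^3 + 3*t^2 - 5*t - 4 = (t + 1)*(t^3 + 4*t^2 - t - 4) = (t - 1)*(t + 1)*(t^2 + 5*t + 4) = (t - 1)*(t + 1)^2*(t + 4)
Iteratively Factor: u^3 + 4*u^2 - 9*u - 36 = (u - 3)*(u^2 + 7*u + 12) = (u - 3)*(u + 4)*(u + 3)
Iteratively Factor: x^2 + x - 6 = (x + 3)*(x - 2)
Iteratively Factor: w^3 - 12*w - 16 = (w + 2)*(w^2 - 2*w - 8) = (w + 2)^2*(w - 4)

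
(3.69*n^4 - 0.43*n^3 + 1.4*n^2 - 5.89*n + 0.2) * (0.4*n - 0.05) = 1.476*n^5 - 0.3565*n^4 + 0.5815*n^3 - 2.426*n^2 + 0.3745*n - 0.01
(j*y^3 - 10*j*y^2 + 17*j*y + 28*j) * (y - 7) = j*y^4 - 17*j*y^3 + 87*j*y^2 - 91*j*y - 196*j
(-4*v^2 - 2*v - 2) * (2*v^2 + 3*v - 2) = -8*v^4 - 16*v^3 - 2*v^2 - 2*v + 4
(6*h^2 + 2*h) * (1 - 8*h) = -48*h^3 - 10*h^2 + 2*h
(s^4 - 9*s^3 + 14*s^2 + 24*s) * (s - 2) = s^5 - 11*s^4 + 32*s^3 - 4*s^2 - 48*s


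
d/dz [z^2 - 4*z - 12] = 2*z - 4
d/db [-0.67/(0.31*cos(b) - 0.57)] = -0.2077*sin(b)/(0.31*cos(b) - 0.57)^2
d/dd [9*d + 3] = 9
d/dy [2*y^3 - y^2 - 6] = 2*y*(3*y - 1)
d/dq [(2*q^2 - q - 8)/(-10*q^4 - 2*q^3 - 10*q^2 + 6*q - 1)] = (40*q^5 - 26*q^4 - 324*q^3 - 46*q^2 - 164*q + 49)/(100*q^8 + 40*q^7 + 204*q^6 - 80*q^5 + 96*q^4 - 116*q^3 + 56*q^2 - 12*q + 1)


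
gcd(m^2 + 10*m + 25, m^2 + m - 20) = m + 5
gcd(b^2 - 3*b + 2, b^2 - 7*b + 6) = b - 1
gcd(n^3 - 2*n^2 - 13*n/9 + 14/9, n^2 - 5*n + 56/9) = n - 7/3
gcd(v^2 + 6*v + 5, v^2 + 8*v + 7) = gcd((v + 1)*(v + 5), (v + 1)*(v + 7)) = v + 1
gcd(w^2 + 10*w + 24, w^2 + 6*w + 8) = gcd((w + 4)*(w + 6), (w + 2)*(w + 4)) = w + 4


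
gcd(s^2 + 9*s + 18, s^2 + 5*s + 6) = s + 3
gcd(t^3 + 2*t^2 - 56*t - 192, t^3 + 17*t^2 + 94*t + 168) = t^2 + 10*t + 24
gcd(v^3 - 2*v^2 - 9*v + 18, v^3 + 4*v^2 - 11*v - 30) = v - 3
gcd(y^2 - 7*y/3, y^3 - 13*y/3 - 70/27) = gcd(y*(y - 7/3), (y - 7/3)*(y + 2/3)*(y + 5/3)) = y - 7/3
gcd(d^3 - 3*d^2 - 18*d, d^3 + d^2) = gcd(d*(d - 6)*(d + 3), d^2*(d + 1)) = d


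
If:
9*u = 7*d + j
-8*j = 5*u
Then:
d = 11*u/8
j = -5*u/8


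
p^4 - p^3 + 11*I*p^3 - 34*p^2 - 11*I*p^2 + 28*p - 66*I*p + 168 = (p - 3)*(p + 2)*(p + 4*I)*(p + 7*I)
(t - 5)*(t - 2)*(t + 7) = t^3 - 39*t + 70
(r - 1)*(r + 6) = r^2 + 5*r - 6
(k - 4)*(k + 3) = k^2 - k - 12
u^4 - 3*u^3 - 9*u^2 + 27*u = u*(u - 3)^2*(u + 3)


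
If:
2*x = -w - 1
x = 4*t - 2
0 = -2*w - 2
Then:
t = 1/2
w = -1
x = 0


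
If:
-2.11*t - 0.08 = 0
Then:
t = -0.04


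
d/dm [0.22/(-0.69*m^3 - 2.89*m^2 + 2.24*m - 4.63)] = (0.4554*m^2 + 1.2716*m - 0.4928)/(0.69*m^3 + 2.89*m^2 - 2.24*m + 4.63)^2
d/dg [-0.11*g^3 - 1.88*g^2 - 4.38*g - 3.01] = -0.33*g^2 - 3.76*g - 4.38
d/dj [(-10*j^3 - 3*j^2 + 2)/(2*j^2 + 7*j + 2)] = (-20*j^4 - 140*j^3 - 81*j^2 - 20*j - 14)/(4*j^4 + 28*j^3 + 57*j^2 + 28*j + 4)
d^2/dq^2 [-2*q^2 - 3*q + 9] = -4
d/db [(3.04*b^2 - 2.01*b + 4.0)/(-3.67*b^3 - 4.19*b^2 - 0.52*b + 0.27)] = (11.1568*b^4 - 14.7534*b^3 + 34.0373*b^2 + 35.1616*b + 1.5373)/(13.4689*b^6 + 30.7546*b^5 + 21.3729*b^4 + 2.3758*b^3 - 1.9922*b^2 - 0.2808*b + 0.0729)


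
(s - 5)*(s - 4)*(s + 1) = s^3 - 8*s^2 + 11*s + 20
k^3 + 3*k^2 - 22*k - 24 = (k - 4)*(k + 1)*(k + 6)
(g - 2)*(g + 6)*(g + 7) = g^3 + 11*g^2 + 16*g - 84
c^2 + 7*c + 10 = (c + 2)*(c + 5)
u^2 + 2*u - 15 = (u - 3)*(u + 5)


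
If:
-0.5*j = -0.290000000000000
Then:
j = 0.58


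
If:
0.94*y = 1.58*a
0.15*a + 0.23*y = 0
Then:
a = 0.00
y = 0.00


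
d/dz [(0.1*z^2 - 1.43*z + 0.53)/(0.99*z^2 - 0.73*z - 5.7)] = (1.3427*z^2 - 2.1894*z + 8.5379)/(0.9801*z^4 - 1.4454*z^3 - 10.7531*z^2 + 8.322*z + 32.49)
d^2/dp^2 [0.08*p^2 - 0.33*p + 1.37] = 0.160000000000000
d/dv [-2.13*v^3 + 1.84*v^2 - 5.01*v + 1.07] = -6.39*v^2 + 3.68*v - 5.01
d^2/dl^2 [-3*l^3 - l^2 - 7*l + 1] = -18*l - 2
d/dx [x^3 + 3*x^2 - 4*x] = 3*x^2 + 6*x - 4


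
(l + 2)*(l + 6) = l^2 + 8*l + 12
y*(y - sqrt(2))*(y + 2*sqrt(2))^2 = y^4 + 3*sqrt(2)*y^3 - 8*sqrt(2)*y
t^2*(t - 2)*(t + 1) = t^4 - t^3 - 2*t^2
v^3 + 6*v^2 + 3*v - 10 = (v - 1)*(v + 2)*(v + 5)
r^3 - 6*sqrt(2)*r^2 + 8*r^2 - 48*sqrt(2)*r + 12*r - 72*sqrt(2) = (r + 2)*(r + 6)*(r - 6*sqrt(2))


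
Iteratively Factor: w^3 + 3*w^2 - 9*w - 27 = (w - 3)*(w^2 + 6*w + 9) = (w - 3)*(w + 3)*(w + 3)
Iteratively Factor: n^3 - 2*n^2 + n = (n - 1)*(n^2 - n) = n*(n - 1)*(n - 1)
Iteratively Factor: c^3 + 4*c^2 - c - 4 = (c + 4)*(c^2 - 1) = (c + 1)*(c + 4)*(c - 1)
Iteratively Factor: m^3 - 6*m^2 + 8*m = (m)*(m^2 - 6*m + 8) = m*(m - 2)*(m - 4)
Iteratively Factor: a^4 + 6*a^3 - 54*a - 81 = (a + 3)*(a^3 + 3*a^2 - 9*a - 27) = (a + 3)^2*(a^2 - 9) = (a + 3)^3*(a - 3)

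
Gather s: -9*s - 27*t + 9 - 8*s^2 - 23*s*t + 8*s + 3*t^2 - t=-8*s^2 + s*(-23*t - 1) + 3*t^2 - 28*t + 9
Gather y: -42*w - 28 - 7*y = -42*w - 7*y - 28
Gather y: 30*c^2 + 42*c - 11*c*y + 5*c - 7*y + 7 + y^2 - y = 30*c^2 + 47*c + y^2 + y*(-11*c - 8) + 7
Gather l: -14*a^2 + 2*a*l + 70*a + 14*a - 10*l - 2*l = -14*a^2 + 84*a + l*(2*a - 12)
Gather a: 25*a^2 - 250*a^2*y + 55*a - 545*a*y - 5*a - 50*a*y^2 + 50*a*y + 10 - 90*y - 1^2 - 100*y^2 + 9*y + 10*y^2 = a^2*(25 - 250*y) + a*(-50*y^2 - 495*y + 50) - 90*y^2 - 81*y + 9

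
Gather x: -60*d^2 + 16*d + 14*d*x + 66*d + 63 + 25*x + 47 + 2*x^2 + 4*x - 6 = -60*d^2 + 82*d + 2*x^2 + x*(14*d + 29) + 104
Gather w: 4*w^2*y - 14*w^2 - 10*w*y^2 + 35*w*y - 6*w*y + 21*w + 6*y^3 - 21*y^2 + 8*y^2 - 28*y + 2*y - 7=w^2*(4*y - 14) + w*(-10*y^2 + 29*y + 21) + 6*y^3 - 13*y^2 - 26*y - 7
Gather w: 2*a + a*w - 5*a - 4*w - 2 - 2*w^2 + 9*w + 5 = -3*a - 2*w^2 + w*(a + 5) + 3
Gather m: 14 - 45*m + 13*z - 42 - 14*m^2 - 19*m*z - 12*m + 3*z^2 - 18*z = -14*m^2 + m*(-19*z - 57) + 3*z^2 - 5*z - 28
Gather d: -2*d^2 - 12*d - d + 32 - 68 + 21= -2*d^2 - 13*d - 15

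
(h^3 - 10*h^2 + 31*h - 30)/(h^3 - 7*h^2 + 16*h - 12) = (h - 5)/(h - 2)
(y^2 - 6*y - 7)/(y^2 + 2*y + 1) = (y - 7)/(y + 1)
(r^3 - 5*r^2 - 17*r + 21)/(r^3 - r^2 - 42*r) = (r^2 + 2*r - 3)/(r*(r + 6))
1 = 1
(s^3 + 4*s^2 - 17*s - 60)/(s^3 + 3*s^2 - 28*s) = (s^2 + 8*s + 15)/(s*(s + 7))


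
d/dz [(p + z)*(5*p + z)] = 6*p + 2*z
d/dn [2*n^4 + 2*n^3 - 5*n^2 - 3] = 2*n*(4*n^2 + 3*n - 5)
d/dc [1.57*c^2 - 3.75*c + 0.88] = 3.14*c - 3.75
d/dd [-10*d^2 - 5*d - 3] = -20*d - 5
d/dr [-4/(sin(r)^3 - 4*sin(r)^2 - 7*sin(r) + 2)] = 4*(3*sin(r)^2 - 8*sin(r) - 7)*cos(r)/(sin(r)^3 - 4*sin(r)^2 - 7*sin(r) + 2)^2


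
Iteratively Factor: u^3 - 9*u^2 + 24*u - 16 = (u - 4)*(u^2 - 5*u + 4) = (u - 4)*(u - 1)*(u - 4)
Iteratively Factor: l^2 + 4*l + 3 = (l + 3)*(l + 1)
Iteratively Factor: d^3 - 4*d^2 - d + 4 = (d + 1)*(d^2 - 5*d + 4) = (d - 4)*(d + 1)*(d - 1)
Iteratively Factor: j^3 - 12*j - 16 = (j + 2)*(j^2 - 2*j - 8) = (j + 2)^2*(j - 4)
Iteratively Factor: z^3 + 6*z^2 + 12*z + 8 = (z + 2)*(z^2 + 4*z + 4) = (z + 2)^2*(z + 2)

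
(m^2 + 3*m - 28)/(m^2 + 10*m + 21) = (m - 4)/(m + 3)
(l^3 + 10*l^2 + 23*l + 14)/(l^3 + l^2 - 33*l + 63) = (l^2 + 3*l + 2)/(l^2 - 6*l + 9)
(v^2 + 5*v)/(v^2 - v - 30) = v/(v - 6)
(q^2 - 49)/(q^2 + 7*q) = (q - 7)/q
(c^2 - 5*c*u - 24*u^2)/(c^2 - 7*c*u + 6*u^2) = (c^2 - 5*c*u - 24*u^2)/(c^2 - 7*c*u + 6*u^2)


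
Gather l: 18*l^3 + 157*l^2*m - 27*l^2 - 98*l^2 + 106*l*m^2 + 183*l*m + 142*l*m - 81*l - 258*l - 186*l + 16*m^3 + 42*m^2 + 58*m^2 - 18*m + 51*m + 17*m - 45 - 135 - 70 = 18*l^3 + l^2*(157*m - 125) + l*(106*m^2 + 325*m - 525) + 16*m^3 + 100*m^2 + 50*m - 250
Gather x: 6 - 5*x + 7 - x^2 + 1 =-x^2 - 5*x + 14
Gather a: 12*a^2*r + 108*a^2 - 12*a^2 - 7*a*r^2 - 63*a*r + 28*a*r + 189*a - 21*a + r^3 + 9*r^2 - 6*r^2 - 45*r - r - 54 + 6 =a^2*(12*r + 96) + a*(-7*r^2 - 35*r + 168) + r^3 + 3*r^2 - 46*r - 48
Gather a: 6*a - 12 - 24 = 6*a - 36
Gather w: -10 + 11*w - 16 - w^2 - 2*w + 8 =-w^2 + 9*w - 18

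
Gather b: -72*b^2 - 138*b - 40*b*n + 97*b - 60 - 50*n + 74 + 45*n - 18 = -72*b^2 + b*(-40*n - 41) - 5*n - 4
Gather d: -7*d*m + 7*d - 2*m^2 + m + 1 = d*(7 - 7*m) - 2*m^2 + m + 1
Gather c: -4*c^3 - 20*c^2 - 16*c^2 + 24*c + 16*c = -4*c^3 - 36*c^2 + 40*c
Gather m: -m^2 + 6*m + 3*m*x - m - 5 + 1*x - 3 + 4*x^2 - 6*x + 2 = -m^2 + m*(3*x + 5) + 4*x^2 - 5*x - 6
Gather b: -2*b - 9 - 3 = -2*b - 12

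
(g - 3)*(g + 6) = g^2 + 3*g - 18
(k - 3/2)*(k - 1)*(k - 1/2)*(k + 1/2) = k^4 - 5*k^3/2 + 5*k^2/4 + 5*k/8 - 3/8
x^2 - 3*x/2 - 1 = (x - 2)*(x + 1/2)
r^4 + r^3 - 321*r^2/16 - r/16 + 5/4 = (r - 4)*(r - 1/4)*(r + 1/4)*(r + 5)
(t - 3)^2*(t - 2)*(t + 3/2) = t^4 - 13*t^3/2 + 9*t^2 + 27*t/2 - 27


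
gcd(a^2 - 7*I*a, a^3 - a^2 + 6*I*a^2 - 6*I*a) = a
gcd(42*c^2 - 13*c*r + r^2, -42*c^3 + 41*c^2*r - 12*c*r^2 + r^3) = -7*c + r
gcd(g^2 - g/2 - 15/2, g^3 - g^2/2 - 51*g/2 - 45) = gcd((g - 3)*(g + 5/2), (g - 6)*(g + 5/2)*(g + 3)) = g + 5/2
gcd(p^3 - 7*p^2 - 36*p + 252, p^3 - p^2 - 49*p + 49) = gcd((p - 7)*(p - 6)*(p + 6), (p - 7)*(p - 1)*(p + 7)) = p - 7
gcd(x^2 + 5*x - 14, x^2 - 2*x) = x - 2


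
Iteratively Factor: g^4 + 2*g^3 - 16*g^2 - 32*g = (g - 4)*(g^3 + 6*g^2 + 8*g) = (g - 4)*(g + 2)*(g^2 + 4*g) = g*(g - 4)*(g + 2)*(g + 4)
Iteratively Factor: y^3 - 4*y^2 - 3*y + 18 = (y - 3)*(y^2 - y - 6) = (y - 3)*(y + 2)*(y - 3)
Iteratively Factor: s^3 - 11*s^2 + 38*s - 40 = (s - 2)*(s^2 - 9*s + 20) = (s - 4)*(s - 2)*(s - 5)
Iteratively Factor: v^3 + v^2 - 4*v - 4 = (v + 1)*(v^2 - 4) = (v + 1)*(v + 2)*(v - 2)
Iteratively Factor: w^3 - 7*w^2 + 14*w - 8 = (w - 1)*(w^2 - 6*w + 8) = (w - 4)*(w - 1)*(w - 2)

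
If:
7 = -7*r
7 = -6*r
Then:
No Solution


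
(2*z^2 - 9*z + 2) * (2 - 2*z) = -4*z^3 + 22*z^2 - 22*z + 4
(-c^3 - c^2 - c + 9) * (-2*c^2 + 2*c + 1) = 2*c^5 - c^3 - 21*c^2 + 17*c + 9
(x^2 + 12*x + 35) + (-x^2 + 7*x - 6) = 19*x + 29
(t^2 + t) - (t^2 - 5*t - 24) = 6*t + 24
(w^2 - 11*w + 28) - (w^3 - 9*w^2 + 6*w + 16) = -w^3 + 10*w^2 - 17*w + 12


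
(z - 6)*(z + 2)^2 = z^3 - 2*z^2 - 20*z - 24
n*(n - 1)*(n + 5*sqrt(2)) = n^3 - n^2 + 5*sqrt(2)*n^2 - 5*sqrt(2)*n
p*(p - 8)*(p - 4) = p^3 - 12*p^2 + 32*p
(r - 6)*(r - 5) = r^2 - 11*r + 30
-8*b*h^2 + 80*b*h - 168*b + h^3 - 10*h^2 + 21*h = (-8*b + h)*(h - 7)*(h - 3)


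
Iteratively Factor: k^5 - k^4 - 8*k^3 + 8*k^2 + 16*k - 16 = (k - 1)*(k^4 - 8*k^2 + 16) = (k - 2)*(k - 1)*(k^3 + 2*k^2 - 4*k - 8) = (k - 2)*(k - 1)*(k + 2)*(k^2 - 4) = (k - 2)^2*(k - 1)*(k + 2)*(k + 2)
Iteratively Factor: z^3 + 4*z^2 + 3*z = (z + 1)*(z^2 + 3*z) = z*(z + 1)*(z + 3)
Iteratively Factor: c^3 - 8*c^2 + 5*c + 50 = (c - 5)*(c^2 - 3*c - 10) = (c - 5)^2*(c + 2)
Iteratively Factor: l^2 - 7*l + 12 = (l - 4)*(l - 3)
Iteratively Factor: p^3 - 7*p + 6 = (p - 1)*(p^2 + p - 6) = (p - 1)*(p + 3)*(p - 2)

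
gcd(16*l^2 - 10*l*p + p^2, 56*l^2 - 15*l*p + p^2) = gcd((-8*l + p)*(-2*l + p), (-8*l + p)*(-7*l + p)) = -8*l + p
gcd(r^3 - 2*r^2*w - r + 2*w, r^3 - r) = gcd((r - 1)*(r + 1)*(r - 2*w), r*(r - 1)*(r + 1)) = r^2 - 1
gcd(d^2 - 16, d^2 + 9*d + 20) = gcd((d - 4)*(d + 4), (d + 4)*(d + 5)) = d + 4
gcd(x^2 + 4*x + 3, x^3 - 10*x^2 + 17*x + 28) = x + 1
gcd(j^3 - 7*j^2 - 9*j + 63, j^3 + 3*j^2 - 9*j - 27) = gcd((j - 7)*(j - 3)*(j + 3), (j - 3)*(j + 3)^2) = j^2 - 9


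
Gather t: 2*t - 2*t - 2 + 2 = 0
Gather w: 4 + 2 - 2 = 4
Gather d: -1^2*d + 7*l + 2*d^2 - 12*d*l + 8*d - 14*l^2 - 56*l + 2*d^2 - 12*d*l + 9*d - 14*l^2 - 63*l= 4*d^2 + d*(16 - 24*l) - 28*l^2 - 112*l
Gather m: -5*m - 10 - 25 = -5*m - 35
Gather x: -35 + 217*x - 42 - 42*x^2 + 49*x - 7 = -42*x^2 + 266*x - 84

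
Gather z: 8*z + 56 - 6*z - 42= 2*z + 14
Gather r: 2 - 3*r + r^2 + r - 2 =r^2 - 2*r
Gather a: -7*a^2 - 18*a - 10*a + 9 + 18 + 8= -7*a^2 - 28*a + 35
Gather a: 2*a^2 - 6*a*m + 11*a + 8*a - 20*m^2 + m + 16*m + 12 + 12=2*a^2 + a*(19 - 6*m) - 20*m^2 + 17*m + 24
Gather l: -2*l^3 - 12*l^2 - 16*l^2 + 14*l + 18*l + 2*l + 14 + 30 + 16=-2*l^3 - 28*l^2 + 34*l + 60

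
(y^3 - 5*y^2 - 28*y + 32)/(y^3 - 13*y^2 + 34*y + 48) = (y^2 + 3*y - 4)/(y^2 - 5*y - 6)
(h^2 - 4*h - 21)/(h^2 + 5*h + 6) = (h - 7)/(h + 2)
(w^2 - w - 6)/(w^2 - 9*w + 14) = (w^2 - w - 6)/(w^2 - 9*w + 14)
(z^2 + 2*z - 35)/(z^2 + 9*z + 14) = (z - 5)/(z + 2)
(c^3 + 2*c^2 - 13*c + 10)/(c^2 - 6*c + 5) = (c^2 + 3*c - 10)/(c - 5)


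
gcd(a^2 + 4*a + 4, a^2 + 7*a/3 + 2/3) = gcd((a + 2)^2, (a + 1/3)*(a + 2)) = a + 2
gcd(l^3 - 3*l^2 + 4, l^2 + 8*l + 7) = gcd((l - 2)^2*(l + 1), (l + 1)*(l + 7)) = l + 1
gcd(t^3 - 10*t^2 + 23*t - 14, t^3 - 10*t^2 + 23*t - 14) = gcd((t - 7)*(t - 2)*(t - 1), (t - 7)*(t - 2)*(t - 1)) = t^3 - 10*t^2 + 23*t - 14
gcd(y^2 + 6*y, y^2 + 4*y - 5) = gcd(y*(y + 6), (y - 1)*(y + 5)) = 1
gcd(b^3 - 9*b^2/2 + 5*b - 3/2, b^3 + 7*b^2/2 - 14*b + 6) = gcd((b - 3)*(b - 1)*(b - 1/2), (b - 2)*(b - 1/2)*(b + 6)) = b - 1/2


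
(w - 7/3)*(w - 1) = w^2 - 10*w/3 + 7/3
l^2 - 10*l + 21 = (l - 7)*(l - 3)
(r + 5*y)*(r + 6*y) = r^2 + 11*r*y + 30*y^2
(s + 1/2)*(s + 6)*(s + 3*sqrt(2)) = s^3 + 3*sqrt(2)*s^2 + 13*s^2/2 + 3*s + 39*sqrt(2)*s/2 + 9*sqrt(2)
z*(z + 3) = z^2 + 3*z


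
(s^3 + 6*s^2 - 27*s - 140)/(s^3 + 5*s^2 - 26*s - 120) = (s + 7)/(s + 6)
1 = 1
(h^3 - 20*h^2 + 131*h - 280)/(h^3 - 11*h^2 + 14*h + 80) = (h - 7)/(h + 2)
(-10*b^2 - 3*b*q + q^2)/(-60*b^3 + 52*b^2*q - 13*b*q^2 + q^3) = (2*b + q)/(12*b^2 - 8*b*q + q^2)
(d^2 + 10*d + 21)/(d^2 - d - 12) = (d + 7)/(d - 4)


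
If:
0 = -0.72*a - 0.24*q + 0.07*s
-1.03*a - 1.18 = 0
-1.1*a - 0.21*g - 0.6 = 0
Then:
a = -1.15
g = 3.14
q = 0.291666666666667*s + 3.43689320388349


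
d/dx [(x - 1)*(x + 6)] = 2*x + 5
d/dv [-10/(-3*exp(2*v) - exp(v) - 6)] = (-60*exp(v) - 10)*exp(v)/(3*exp(2*v) + exp(v) + 6)^2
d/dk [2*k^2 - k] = 4*k - 1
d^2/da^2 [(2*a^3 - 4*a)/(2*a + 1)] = 4*(4*a^3 + 6*a^2 + 3*a + 4)/(8*a^3 + 12*a^2 + 6*a + 1)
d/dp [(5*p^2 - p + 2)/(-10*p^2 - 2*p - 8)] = (-5*p^2 - 10*p + 3)/(25*p^4 + 10*p^3 + 41*p^2 + 8*p + 16)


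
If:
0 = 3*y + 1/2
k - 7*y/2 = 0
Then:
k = -7/12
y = -1/6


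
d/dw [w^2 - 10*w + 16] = 2*w - 10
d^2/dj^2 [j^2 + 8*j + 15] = 2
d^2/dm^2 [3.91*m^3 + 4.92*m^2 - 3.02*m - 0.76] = 23.46*m + 9.84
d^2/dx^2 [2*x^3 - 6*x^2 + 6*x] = 12*x - 12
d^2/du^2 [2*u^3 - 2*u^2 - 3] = 12*u - 4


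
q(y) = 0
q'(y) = 0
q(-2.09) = 0.00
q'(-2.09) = 0.00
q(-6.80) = 0.00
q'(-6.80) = 0.00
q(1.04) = 0.00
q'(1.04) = 0.00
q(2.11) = 0.00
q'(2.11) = 0.00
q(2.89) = 0.00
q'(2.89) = 0.00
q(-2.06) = 0.00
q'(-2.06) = 0.00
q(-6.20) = 0.00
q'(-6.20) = 0.00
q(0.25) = 0.00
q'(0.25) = 0.00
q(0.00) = 0.00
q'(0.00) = 0.00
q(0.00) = 0.00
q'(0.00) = 0.00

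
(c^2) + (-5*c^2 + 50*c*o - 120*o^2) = -4*c^2 + 50*c*o - 120*o^2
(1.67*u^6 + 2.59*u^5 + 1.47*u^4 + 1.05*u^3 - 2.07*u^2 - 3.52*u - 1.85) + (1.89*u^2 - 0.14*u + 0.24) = 1.67*u^6 + 2.59*u^5 + 1.47*u^4 + 1.05*u^3 - 0.18*u^2 - 3.66*u - 1.61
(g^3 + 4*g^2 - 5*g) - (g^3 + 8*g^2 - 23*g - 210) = -4*g^2 + 18*g + 210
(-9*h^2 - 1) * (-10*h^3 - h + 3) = 90*h^5 + 19*h^3 - 27*h^2 + h - 3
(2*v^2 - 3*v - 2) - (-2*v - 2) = 2*v^2 - v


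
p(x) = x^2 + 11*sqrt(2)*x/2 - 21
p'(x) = 2*x + 11*sqrt(2)/2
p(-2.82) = -34.98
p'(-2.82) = 2.14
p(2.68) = 7.03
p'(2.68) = 13.14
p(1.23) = -9.92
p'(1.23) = 10.24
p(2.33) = 2.55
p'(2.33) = 12.44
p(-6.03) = -31.54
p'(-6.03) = -4.28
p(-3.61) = -36.05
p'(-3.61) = 0.56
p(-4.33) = -35.93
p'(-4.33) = -0.88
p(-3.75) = -36.11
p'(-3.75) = 0.28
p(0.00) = -21.00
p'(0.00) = 7.78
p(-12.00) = 29.66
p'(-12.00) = -16.22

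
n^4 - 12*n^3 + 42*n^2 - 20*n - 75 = (n - 5)^2*(n - 3)*(n + 1)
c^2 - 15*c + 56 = (c - 8)*(c - 7)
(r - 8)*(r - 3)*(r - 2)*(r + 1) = r^4 - 12*r^3 + 33*r^2 - 2*r - 48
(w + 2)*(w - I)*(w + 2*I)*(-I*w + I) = -I*w^4 + w^3 - I*w^3 + w^2 - 2*w - 2*I*w + 4*I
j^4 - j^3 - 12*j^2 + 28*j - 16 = (j - 2)^2*(j - 1)*(j + 4)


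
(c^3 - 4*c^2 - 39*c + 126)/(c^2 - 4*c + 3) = (c^2 - c - 42)/(c - 1)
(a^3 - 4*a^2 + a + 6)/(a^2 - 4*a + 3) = (a^2 - a - 2)/(a - 1)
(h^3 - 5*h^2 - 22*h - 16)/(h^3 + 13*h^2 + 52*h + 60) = (h^2 - 7*h - 8)/(h^2 + 11*h + 30)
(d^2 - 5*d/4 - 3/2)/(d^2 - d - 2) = (d + 3/4)/(d + 1)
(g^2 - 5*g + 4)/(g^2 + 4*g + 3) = (g^2 - 5*g + 4)/(g^2 + 4*g + 3)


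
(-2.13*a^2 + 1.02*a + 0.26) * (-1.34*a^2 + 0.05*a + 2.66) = 2.8542*a^4 - 1.4733*a^3 - 5.9632*a^2 + 2.7262*a + 0.6916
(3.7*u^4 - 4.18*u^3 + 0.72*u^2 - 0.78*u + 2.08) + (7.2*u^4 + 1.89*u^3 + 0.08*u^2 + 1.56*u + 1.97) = 10.9*u^4 - 2.29*u^3 + 0.8*u^2 + 0.78*u + 4.05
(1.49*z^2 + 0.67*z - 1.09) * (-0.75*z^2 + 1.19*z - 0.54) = -1.1175*z^4 + 1.2706*z^3 + 0.8102*z^2 - 1.6589*z + 0.5886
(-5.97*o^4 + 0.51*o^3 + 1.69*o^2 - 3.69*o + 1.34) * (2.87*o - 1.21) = -17.1339*o^5 + 8.6874*o^4 + 4.2332*o^3 - 12.6352*o^2 + 8.3107*o - 1.6214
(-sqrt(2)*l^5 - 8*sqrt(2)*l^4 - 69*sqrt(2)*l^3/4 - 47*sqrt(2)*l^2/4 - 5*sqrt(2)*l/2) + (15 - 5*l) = -sqrt(2)*l^5 - 8*sqrt(2)*l^4 - 69*sqrt(2)*l^3/4 - 47*sqrt(2)*l^2/4 - 5*l - 5*sqrt(2)*l/2 + 15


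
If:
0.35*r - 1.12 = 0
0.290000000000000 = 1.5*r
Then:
No Solution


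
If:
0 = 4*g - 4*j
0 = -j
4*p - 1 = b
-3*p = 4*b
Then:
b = -3/19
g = 0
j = 0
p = 4/19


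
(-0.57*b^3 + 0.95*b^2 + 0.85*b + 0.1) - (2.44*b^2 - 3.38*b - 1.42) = -0.57*b^3 - 1.49*b^2 + 4.23*b + 1.52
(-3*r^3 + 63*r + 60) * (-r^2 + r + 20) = 3*r^5 - 3*r^4 - 123*r^3 + 3*r^2 + 1320*r + 1200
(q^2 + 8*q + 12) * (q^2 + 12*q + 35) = q^4 + 20*q^3 + 143*q^2 + 424*q + 420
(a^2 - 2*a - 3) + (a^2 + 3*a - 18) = 2*a^2 + a - 21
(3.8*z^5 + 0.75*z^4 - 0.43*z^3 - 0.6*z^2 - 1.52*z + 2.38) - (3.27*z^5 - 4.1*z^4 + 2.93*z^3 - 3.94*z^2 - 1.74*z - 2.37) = 0.53*z^5 + 4.85*z^4 - 3.36*z^3 + 3.34*z^2 + 0.22*z + 4.75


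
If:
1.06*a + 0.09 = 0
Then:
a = -0.08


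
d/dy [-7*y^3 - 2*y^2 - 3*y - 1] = -21*y^2 - 4*y - 3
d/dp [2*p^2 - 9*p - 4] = 4*p - 9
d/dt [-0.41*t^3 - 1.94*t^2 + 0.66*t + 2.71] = -1.23*t^2 - 3.88*t + 0.66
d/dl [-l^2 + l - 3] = 1 - 2*l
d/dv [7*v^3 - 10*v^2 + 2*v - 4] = 21*v^2 - 20*v + 2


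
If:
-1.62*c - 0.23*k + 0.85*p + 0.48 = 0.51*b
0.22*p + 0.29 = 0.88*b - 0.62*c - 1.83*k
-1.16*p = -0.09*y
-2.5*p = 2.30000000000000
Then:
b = 1.62016304971868*k - 0.0260236536915834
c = -0.652026639108968*k - 0.178227121368699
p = -0.92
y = -11.86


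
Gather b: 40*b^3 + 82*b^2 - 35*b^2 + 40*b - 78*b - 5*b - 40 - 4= 40*b^3 + 47*b^2 - 43*b - 44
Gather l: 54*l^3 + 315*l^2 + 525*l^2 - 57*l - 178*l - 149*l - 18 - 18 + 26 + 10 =54*l^3 + 840*l^2 - 384*l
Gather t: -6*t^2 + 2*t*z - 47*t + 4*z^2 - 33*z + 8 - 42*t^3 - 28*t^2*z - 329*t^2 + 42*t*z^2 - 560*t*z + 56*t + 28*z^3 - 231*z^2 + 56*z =-42*t^3 + t^2*(-28*z - 335) + t*(42*z^2 - 558*z + 9) + 28*z^3 - 227*z^2 + 23*z + 8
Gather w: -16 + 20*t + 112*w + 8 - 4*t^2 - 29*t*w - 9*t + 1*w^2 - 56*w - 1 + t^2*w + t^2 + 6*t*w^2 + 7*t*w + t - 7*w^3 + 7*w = -3*t^2 + 12*t - 7*w^3 + w^2*(6*t + 1) + w*(t^2 - 22*t + 63) - 9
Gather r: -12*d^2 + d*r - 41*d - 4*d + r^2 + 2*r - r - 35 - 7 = -12*d^2 - 45*d + r^2 + r*(d + 1) - 42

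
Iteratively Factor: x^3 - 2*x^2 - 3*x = (x + 1)*(x^2 - 3*x) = (x - 3)*(x + 1)*(x)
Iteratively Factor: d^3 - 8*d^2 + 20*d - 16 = (d - 2)*(d^2 - 6*d + 8) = (d - 2)^2*(d - 4)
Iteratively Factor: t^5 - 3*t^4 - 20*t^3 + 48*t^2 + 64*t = (t - 4)*(t^4 + t^3 - 16*t^2 - 16*t) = (t - 4)*(t + 1)*(t^3 - 16*t) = (t - 4)^2*(t + 1)*(t^2 + 4*t) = (t - 4)^2*(t + 1)*(t + 4)*(t)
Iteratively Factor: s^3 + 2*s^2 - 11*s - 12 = (s + 4)*(s^2 - 2*s - 3) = (s - 3)*(s + 4)*(s + 1)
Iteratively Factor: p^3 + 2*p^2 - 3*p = (p - 1)*(p^2 + 3*p) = p*(p - 1)*(p + 3)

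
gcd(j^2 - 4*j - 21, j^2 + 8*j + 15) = j + 3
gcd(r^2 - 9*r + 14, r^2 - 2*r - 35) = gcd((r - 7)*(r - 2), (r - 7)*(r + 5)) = r - 7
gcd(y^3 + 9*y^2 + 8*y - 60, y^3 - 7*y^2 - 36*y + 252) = y + 6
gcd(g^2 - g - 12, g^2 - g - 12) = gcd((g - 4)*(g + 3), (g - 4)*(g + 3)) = g^2 - g - 12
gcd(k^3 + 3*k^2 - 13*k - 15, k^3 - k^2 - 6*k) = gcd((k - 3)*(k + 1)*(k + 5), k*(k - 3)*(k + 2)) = k - 3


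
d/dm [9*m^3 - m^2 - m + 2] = 27*m^2 - 2*m - 1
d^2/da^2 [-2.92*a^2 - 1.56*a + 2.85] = -5.84000000000000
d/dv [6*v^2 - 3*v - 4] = 12*v - 3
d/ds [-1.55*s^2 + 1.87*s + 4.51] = 1.87 - 3.1*s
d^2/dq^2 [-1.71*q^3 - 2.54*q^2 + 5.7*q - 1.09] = -10.26*q - 5.08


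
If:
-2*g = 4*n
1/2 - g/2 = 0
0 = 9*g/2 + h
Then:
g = 1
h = -9/2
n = -1/2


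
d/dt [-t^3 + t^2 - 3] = t*(2 - 3*t)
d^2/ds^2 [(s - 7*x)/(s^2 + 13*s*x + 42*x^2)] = 2*((s - 7*x)*(2*s + 13*x)^2 - 3*(s + 2*x)*(s^2 + 13*s*x + 42*x^2))/(s^2 + 13*s*x + 42*x^2)^3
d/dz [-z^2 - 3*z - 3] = -2*z - 3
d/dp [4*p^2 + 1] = 8*p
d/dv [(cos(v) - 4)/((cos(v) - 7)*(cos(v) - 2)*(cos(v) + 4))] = (83*cos(v) - 17*cos(2*v) + cos(3*v) + 47)*sin(v)/(2*(cos(v) - 7)^2*(cos(v) - 2)^2*(cos(v) + 4)^2)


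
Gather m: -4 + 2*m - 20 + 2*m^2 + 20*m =2*m^2 + 22*m - 24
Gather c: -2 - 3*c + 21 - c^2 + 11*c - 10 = -c^2 + 8*c + 9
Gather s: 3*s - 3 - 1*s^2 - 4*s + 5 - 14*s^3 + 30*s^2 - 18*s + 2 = -14*s^3 + 29*s^2 - 19*s + 4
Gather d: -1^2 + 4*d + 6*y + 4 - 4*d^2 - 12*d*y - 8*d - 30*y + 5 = -4*d^2 + d*(-12*y - 4) - 24*y + 8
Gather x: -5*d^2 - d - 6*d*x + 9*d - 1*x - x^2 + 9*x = -5*d^2 + 8*d - x^2 + x*(8 - 6*d)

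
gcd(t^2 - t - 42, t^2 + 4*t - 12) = t + 6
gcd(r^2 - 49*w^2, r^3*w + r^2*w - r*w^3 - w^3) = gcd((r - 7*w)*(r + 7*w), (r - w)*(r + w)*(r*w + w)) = 1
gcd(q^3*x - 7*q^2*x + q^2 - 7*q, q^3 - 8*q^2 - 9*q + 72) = 1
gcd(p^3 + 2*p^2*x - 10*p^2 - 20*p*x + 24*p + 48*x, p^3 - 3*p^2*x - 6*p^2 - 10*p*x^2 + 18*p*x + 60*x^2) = p^2 + 2*p*x - 6*p - 12*x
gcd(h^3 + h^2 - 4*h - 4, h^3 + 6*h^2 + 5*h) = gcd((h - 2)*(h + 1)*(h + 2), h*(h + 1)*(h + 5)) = h + 1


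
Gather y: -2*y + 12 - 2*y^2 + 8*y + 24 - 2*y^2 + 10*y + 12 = -4*y^2 + 16*y + 48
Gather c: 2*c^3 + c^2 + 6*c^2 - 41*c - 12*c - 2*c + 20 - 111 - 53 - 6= 2*c^3 + 7*c^2 - 55*c - 150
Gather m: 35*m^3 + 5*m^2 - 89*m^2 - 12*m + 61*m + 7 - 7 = 35*m^3 - 84*m^2 + 49*m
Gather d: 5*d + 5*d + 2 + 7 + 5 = 10*d + 14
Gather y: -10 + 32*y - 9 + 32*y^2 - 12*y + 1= 32*y^2 + 20*y - 18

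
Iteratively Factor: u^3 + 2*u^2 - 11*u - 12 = (u - 3)*(u^2 + 5*u + 4) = (u - 3)*(u + 4)*(u + 1)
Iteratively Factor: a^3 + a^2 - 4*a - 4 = (a - 2)*(a^2 + 3*a + 2) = (a - 2)*(a + 1)*(a + 2)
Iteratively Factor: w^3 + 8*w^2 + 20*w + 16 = (w + 2)*(w^2 + 6*w + 8) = (w + 2)^2*(w + 4)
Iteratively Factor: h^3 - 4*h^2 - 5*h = (h + 1)*(h^2 - 5*h) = h*(h + 1)*(h - 5)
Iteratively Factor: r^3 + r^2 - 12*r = (r - 3)*(r^2 + 4*r) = r*(r - 3)*(r + 4)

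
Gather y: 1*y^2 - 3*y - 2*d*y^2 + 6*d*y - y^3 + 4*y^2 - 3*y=-y^3 + y^2*(5 - 2*d) + y*(6*d - 6)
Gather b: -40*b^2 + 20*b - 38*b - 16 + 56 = -40*b^2 - 18*b + 40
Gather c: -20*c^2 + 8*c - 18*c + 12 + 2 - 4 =-20*c^2 - 10*c + 10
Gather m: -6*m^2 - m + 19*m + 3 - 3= -6*m^2 + 18*m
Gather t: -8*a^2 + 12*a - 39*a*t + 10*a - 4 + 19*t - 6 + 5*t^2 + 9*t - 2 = -8*a^2 + 22*a + 5*t^2 + t*(28 - 39*a) - 12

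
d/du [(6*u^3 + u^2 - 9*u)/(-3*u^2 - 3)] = (-6*u^4 - 27*u^2 - 2*u + 9)/(3*(u^4 + 2*u^2 + 1))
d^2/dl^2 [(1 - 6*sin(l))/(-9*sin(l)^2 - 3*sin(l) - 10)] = 9*(-54*sin(l)^5 + 54*sin(l)^4 + 477*sin(l)^3 - 73*sin(l)^2 - 448*sin(l) - 22)/(9*sin(l)^2 + 3*sin(l) + 10)^3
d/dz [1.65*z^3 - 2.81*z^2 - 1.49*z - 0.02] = 4.95*z^2 - 5.62*z - 1.49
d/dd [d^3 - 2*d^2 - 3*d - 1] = 3*d^2 - 4*d - 3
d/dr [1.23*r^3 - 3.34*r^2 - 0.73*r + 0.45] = 3.69*r^2 - 6.68*r - 0.73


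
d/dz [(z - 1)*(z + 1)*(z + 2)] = 3*z^2 + 4*z - 1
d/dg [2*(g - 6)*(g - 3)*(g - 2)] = 6*g^2 - 44*g + 72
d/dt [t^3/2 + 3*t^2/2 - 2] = 3*t*(t + 2)/2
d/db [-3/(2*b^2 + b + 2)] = 3*(4*b + 1)/(2*b^2 + b + 2)^2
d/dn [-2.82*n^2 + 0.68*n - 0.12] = 0.68 - 5.64*n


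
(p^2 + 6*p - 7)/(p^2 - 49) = (p - 1)/(p - 7)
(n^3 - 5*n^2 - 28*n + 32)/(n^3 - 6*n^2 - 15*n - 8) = (n^2 + 3*n - 4)/(n^2 + 2*n + 1)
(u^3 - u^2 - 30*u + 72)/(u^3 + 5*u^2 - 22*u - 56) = (u^2 + 3*u - 18)/(u^2 + 9*u + 14)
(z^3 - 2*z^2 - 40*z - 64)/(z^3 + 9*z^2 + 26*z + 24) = (z - 8)/(z + 3)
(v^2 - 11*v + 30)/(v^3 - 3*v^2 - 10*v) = (v - 6)/(v*(v + 2))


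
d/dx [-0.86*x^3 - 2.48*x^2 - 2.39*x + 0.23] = -2.58*x^2 - 4.96*x - 2.39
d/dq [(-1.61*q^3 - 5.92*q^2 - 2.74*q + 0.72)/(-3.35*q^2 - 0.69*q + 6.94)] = (5.3935*q^4 + 2.2218*q^3 - 38.6144*q^2 - 77.3456*q - 18.5188)/(11.2225*q^4 + 4.623*q^3 - 46.0219*q^2 - 9.5772*q + 48.1636)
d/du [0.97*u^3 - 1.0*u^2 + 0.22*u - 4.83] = 2.91*u^2 - 2.0*u + 0.22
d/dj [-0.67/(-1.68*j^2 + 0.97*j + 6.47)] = (0.6499 - 2.2512*j)/(-1.68*j^2 + 0.97*j + 6.47)^2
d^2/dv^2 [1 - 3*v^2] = -6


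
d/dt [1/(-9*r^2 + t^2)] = -2*t/(9*r^2 - t^2)^2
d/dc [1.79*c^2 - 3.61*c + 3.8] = 3.58*c - 3.61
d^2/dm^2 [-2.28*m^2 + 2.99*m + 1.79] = -4.56000000000000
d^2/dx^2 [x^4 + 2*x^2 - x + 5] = 12*x^2 + 4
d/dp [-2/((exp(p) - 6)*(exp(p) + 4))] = 4*(exp(p) - 1)*exp(p)/((exp(p) - 6)^2*(exp(p) + 4)^2)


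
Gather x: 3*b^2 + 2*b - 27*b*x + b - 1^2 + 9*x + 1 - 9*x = 3*b^2 - 27*b*x + 3*b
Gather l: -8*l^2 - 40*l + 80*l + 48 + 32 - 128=-8*l^2 + 40*l - 48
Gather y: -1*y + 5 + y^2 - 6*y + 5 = y^2 - 7*y + 10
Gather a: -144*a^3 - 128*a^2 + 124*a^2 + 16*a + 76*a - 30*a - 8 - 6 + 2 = -144*a^3 - 4*a^2 + 62*a - 12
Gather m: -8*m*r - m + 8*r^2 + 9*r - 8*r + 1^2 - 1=m*(-8*r - 1) + 8*r^2 + r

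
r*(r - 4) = r^2 - 4*r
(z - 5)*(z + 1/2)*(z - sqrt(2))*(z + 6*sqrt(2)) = z^4 - 9*z^3/2 + 5*sqrt(2)*z^3 - 45*sqrt(2)*z^2/2 - 29*z^2/2 - 25*sqrt(2)*z/2 + 54*z + 30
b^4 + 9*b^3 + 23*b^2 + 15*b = b*(b + 1)*(b + 3)*(b + 5)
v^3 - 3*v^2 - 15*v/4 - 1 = (v - 4)*(v + 1/2)^2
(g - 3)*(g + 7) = g^2 + 4*g - 21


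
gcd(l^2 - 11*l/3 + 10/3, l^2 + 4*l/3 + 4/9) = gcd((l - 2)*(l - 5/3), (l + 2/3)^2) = 1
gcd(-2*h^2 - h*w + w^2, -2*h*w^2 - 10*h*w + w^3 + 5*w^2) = -2*h + w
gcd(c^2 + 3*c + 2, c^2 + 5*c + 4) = c + 1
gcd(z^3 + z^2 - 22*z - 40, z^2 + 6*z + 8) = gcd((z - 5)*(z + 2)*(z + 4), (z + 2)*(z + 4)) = z^2 + 6*z + 8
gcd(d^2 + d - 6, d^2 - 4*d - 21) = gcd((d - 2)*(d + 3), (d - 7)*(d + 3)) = d + 3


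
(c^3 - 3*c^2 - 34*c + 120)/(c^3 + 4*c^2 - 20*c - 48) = (c - 5)/(c + 2)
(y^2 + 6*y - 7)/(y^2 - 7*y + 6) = (y + 7)/(y - 6)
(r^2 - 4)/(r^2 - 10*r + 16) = (r + 2)/(r - 8)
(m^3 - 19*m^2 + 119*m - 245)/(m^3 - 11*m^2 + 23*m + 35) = (m - 7)/(m + 1)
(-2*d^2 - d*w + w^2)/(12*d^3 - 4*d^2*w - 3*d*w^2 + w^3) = (d + w)/(-6*d^2 - d*w + w^2)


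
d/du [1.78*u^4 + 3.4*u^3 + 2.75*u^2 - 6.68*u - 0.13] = 7.12*u^3 + 10.2*u^2 + 5.5*u - 6.68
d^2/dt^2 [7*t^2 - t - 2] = 14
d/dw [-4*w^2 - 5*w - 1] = -8*w - 5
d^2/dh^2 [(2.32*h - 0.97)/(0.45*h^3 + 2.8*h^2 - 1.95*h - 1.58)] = (2.8188*h^5 + 15.1821*h^4 + 20.894*h^3 - 20.72751*h^2 + 89.22126*h - 30.25525)/(0.091125*h^9 + 1.701*h^8 + 9.399375*h^7 + 6.25015*h^6 - 52.675425*h^5 + 3.09809999999999*h^4 + 47.716065*h^3 + 2.94591*h^2 - 14.60394*h - 3.944312)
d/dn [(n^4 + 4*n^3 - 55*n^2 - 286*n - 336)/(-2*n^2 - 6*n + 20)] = (-2*n^5 - 13*n^4 + 16*n^3 - n^2 - 1772*n - 3868)/(2*(n^4 + 6*n^3 - 11*n^2 - 60*n + 100))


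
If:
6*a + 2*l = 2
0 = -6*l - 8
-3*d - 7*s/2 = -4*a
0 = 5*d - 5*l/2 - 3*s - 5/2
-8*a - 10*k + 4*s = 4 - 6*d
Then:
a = 7/9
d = 77/318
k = -961/1590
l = -4/3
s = 325/477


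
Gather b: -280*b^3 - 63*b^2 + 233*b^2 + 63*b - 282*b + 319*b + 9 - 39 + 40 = -280*b^3 + 170*b^2 + 100*b + 10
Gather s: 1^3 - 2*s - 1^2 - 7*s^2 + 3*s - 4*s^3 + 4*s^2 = -4*s^3 - 3*s^2 + s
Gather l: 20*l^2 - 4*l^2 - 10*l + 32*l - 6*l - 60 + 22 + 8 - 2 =16*l^2 + 16*l - 32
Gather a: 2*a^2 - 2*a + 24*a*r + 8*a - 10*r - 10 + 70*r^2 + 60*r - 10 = 2*a^2 + a*(24*r + 6) + 70*r^2 + 50*r - 20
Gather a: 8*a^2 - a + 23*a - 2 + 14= 8*a^2 + 22*a + 12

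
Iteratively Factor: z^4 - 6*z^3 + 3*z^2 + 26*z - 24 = (z - 4)*(z^3 - 2*z^2 - 5*z + 6) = (z - 4)*(z - 3)*(z^2 + z - 2) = (z - 4)*(z - 3)*(z - 1)*(z + 2)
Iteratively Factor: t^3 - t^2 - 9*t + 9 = (t - 3)*(t^2 + 2*t - 3) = (t - 3)*(t + 3)*(t - 1)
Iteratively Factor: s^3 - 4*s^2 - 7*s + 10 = (s + 2)*(s^2 - 6*s + 5) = (s - 5)*(s + 2)*(s - 1)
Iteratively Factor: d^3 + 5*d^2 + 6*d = (d + 3)*(d^2 + 2*d) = (d + 2)*(d + 3)*(d)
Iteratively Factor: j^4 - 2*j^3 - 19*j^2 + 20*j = (j + 4)*(j^3 - 6*j^2 + 5*j) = (j - 5)*(j + 4)*(j^2 - j) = (j - 5)*(j - 1)*(j + 4)*(j)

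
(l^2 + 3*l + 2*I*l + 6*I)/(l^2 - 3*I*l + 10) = (l + 3)/(l - 5*I)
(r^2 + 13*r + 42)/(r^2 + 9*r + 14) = (r + 6)/(r + 2)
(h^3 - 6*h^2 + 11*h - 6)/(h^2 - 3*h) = h - 3 + 2/h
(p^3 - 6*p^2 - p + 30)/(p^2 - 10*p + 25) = (p^2 - p - 6)/(p - 5)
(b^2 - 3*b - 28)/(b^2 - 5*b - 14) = (b + 4)/(b + 2)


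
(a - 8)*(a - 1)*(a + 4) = a^3 - 5*a^2 - 28*a + 32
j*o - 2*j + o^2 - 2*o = (j + o)*(o - 2)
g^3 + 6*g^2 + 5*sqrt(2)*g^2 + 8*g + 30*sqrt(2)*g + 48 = (g + 6)*(g + sqrt(2))*(g + 4*sqrt(2))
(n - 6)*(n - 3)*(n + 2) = n^3 - 7*n^2 + 36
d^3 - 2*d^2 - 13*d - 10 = (d - 5)*(d + 1)*(d + 2)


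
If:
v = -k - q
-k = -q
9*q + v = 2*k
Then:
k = 0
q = 0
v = 0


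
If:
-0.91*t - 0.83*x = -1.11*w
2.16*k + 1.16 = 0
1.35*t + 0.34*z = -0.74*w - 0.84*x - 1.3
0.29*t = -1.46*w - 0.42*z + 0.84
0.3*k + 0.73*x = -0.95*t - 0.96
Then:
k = -0.54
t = -15.84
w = 1.61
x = 19.51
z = 7.34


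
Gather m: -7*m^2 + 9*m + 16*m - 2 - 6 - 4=-7*m^2 + 25*m - 12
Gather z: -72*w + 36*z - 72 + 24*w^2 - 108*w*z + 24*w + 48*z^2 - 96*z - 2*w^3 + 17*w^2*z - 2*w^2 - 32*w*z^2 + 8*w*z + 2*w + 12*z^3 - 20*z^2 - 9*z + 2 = -2*w^3 + 22*w^2 - 46*w + 12*z^3 + z^2*(28 - 32*w) + z*(17*w^2 - 100*w - 69) - 70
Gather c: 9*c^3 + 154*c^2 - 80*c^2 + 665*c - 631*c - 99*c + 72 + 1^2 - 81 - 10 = 9*c^3 + 74*c^2 - 65*c - 18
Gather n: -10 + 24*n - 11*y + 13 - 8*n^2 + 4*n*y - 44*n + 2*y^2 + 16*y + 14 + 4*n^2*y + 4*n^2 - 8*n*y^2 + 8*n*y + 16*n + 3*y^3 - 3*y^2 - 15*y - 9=n^2*(4*y - 4) + n*(-8*y^2 + 12*y - 4) + 3*y^3 - y^2 - 10*y + 8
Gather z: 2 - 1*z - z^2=-z^2 - z + 2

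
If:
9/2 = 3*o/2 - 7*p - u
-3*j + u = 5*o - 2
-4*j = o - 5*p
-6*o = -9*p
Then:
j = -5/34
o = -30/119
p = -20/119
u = -881/238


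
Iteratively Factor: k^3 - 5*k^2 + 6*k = (k - 3)*(k^2 - 2*k) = (k - 3)*(k - 2)*(k)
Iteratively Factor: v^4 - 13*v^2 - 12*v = (v + 1)*(v^3 - v^2 - 12*v) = v*(v + 1)*(v^2 - v - 12) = v*(v + 1)*(v + 3)*(v - 4)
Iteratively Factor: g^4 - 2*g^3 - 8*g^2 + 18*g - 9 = (g - 1)*(g^3 - g^2 - 9*g + 9) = (g - 1)^2*(g^2 - 9) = (g - 3)*(g - 1)^2*(g + 3)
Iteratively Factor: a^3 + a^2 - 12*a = (a)*(a^2 + a - 12) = a*(a + 4)*(a - 3)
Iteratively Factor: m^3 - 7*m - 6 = (m - 3)*(m^2 + 3*m + 2) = (m - 3)*(m + 1)*(m + 2)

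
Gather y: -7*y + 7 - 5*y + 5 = 12 - 12*y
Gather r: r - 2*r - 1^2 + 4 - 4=-r - 1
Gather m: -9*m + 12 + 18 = 30 - 9*m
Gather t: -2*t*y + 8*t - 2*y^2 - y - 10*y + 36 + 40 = t*(8 - 2*y) - 2*y^2 - 11*y + 76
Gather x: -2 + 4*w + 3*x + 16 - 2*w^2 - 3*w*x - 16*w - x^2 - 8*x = -2*w^2 - 12*w - x^2 + x*(-3*w - 5) + 14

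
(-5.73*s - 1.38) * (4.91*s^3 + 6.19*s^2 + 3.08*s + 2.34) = -28.1343*s^4 - 42.2445*s^3 - 26.1906*s^2 - 17.6586*s - 3.2292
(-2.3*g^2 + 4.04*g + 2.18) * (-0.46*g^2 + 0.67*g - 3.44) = 1.058*g^4 - 3.3994*g^3 + 9.616*g^2 - 12.437*g - 7.4992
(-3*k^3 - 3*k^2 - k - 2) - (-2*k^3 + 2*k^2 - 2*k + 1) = -k^3 - 5*k^2 + k - 3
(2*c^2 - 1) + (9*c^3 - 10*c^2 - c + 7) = 9*c^3 - 8*c^2 - c + 6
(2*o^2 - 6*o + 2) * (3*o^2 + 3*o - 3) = 6*o^4 - 12*o^3 - 18*o^2 + 24*o - 6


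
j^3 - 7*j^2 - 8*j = j*(j - 8)*(j + 1)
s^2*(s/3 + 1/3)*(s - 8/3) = s^4/3 - 5*s^3/9 - 8*s^2/9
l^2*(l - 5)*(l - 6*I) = l^4 - 5*l^3 - 6*I*l^3 + 30*I*l^2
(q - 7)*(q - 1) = q^2 - 8*q + 7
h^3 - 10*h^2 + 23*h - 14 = (h - 7)*(h - 2)*(h - 1)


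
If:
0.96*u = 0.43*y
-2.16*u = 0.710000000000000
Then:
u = -0.33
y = -0.73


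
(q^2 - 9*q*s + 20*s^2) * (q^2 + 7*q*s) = q^4 - 2*q^3*s - 43*q^2*s^2 + 140*q*s^3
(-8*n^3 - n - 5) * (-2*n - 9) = 16*n^4 + 72*n^3 + 2*n^2 + 19*n + 45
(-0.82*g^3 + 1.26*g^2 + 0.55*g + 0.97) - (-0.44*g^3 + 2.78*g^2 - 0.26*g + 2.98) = -0.38*g^3 - 1.52*g^2 + 0.81*g - 2.01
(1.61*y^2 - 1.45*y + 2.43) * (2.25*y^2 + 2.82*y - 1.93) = 3.6225*y^4 + 1.2777*y^3 - 1.7288*y^2 + 9.6511*y - 4.6899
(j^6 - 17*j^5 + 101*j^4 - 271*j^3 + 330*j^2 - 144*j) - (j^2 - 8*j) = j^6 - 17*j^5 + 101*j^4 - 271*j^3 + 329*j^2 - 136*j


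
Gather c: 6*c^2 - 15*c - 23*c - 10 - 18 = 6*c^2 - 38*c - 28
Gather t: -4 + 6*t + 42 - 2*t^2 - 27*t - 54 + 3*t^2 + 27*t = t^2 + 6*t - 16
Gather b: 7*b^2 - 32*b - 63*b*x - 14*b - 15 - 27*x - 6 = 7*b^2 + b*(-63*x - 46) - 27*x - 21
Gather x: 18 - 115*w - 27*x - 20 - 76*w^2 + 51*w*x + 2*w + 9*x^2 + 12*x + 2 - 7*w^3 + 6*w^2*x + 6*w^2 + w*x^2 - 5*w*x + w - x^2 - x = -7*w^3 - 70*w^2 - 112*w + x^2*(w + 8) + x*(6*w^2 + 46*w - 16)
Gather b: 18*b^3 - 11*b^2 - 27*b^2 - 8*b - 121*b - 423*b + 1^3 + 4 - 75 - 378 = 18*b^3 - 38*b^2 - 552*b - 448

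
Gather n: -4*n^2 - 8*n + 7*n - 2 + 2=-4*n^2 - n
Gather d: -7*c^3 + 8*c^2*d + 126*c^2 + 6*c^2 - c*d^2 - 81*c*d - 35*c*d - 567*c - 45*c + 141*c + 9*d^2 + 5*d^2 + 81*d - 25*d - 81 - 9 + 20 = -7*c^3 + 132*c^2 - 471*c + d^2*(14 - c) + d*(8*c^2 - 116*c + 56) - 70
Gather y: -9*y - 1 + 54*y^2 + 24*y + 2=54*y^2 + 15*y + 1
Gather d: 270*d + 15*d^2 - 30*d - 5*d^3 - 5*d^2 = -5*d^3 + 10*d^2 + 240*d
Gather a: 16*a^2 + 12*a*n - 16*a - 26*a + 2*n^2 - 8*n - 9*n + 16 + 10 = 16*a^2 + a*(12*n - 42) + 2*n^2 - 17*n + 26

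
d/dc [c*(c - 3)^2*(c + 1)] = 4*c^3 - 15*c^2 + 6*c + 9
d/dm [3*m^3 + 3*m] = 9*m^2 + 3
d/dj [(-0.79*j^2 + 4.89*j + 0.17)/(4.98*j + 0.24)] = (-3.9342*j^2 - 0.379200000000001*j + 0.327)/(24.8004*j^2 + 2.3904*j + 0.0576)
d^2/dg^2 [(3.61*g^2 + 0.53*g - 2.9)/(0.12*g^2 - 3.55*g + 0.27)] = (3.090984*g^3 - 0.952343999999982*g^2 + 7.309368*g - 71.364232)/(0.001728*g^6 - 0.15336*g^5 + 4.548564*g^4 - 45.428995*g^3 + 10.234269*g^2 - 0.776385*g + 0.019683)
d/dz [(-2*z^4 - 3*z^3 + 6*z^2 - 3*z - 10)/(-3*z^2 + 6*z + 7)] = (12*z^5 - 27*z^4 - 92*z^3 - 36*z^2 + 24*z + 39)/(9*z^4 - 36*z^3 - 6*z^2 + 84*z + 49)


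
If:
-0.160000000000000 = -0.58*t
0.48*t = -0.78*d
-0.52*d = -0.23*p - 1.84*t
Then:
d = -0.17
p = -2.59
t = 0.28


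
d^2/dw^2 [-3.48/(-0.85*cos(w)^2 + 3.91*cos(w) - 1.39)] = (-10.0572*(1 - cos(w)^2)^2 + 34.69734*cos(w)^3 - 41.784708*cos(w)^2 - 88.308132*cos(w) + 108.239136)/(0.85*cos(w)^2 - 3.91*cos(w) + 1.39)^3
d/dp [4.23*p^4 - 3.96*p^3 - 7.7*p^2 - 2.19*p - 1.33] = 16.92*p^3 - 11.88*p^2 - 15.4*p - 2.19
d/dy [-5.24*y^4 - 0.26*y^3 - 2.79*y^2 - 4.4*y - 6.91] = -20.96*y^3 - 0.78*y^2 - 5.58*y - 4.4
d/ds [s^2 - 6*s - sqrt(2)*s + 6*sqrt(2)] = 2*s - 6 - sqrt(2)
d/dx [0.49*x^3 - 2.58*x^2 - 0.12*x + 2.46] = 1.47*x^2 - 5.16*x - 0.12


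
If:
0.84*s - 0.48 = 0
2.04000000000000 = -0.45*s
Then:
No Solution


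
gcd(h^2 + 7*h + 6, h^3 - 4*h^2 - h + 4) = h + 1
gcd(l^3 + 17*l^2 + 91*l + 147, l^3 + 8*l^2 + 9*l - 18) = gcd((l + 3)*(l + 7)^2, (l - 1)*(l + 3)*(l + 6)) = l + 3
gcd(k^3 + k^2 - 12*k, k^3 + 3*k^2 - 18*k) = k^2 - 3*k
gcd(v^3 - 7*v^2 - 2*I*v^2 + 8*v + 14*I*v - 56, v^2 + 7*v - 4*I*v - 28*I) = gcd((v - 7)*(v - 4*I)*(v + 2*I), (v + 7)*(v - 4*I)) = v - 4*I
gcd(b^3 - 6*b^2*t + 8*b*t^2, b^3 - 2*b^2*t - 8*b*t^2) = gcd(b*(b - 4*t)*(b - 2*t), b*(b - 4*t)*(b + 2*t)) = -b^2 + 4*b*t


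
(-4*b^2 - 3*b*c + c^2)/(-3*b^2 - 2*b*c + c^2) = (4*b - c)/(3*b - c)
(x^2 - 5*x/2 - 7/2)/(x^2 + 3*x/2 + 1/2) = (2*x - 7)/(2*x + 1)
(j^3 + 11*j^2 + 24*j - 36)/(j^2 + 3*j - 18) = (j^2 + 5*j - 6)/(j - 3)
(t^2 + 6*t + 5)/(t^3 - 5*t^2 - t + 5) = (t + 5)/(t^2 - 6*t + 5)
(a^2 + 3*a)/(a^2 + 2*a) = (a + 3)/(a + 2)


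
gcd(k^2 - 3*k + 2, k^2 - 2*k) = k - 2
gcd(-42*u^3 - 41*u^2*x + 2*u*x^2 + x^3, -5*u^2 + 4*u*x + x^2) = 1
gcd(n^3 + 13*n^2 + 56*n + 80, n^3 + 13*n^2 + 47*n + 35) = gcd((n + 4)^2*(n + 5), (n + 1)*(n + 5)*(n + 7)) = n + 5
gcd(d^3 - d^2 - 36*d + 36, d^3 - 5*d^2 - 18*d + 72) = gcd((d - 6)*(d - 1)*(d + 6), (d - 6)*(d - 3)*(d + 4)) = d - 6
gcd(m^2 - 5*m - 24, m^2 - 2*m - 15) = m + 3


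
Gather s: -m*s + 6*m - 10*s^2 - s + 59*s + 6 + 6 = 6*m - 10*s^2 + s*(58 - m) + 12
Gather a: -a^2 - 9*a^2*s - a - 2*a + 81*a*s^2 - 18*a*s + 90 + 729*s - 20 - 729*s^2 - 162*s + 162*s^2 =a^2*(-9*s - 1) + a*(81*s^2 - 18*s - 3) - 567*s^2 + 567*s + 70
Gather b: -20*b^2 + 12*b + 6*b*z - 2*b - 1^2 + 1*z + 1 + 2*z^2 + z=-20*b^2 + b*(6*z + 10) + 2*z^2 + 2*z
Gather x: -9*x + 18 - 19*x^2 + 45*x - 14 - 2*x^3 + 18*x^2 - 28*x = -2*x^3 - x^2 + 8*x + 4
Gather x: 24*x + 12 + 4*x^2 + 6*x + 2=4*x^2 + 30*x + 14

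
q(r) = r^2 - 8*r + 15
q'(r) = 2*r - 8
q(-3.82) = 60.15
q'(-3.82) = -15.64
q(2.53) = 1.16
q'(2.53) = -2.94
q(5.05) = 0.10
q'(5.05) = 2.10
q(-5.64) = 91.93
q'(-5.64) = -19.28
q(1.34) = 6.08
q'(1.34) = -5.32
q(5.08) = 0.17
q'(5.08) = 2.16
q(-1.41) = 28.27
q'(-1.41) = -10.82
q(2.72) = 0.64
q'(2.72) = -2.56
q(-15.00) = 360.00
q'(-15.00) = -38.00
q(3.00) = 0.00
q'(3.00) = -2.00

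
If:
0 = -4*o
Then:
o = 0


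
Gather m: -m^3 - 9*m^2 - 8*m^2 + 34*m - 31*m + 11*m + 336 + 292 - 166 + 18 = -m^3 - 17*m^2 + 14*m + 480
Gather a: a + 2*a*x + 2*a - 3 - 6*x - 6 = a*(2*x + 3) - 6*x - 9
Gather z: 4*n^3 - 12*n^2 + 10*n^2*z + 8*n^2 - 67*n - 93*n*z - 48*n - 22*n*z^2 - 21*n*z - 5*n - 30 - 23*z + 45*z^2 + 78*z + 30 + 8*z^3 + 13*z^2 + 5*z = 4*n^3 - 4*n^2 - 120*n + 8*z^3 + z^2*(58 - 22*n) + z*(10*n^2 - 114*n + 60)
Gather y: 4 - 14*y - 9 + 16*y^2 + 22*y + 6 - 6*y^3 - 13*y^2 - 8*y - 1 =-6*y^3 + 3*y^2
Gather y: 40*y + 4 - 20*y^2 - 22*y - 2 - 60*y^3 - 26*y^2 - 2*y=-60*y^3 - 46*y^2 + 16*y + 2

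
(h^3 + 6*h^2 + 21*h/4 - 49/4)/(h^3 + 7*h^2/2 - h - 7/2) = (h + 7/2)/(h + 1)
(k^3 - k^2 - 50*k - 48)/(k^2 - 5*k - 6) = (k^2 - 2*k - 48)/(k - 6)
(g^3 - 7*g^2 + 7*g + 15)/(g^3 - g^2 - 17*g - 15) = (g - 3)/(g + 3)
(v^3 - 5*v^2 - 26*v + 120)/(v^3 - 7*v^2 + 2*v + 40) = (v^2 - v - 30)/(v^2 - 3*v - 10)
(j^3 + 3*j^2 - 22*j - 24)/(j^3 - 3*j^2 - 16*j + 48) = (j^2 + 7*j + 6)/(j^2 + j - 12)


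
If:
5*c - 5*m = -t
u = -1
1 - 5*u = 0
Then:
No Solution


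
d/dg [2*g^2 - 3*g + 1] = 4*g - 3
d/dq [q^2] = 2*q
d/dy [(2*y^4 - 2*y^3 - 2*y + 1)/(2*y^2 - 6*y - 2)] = (2*y^5 - 10*y^4 + 2*y^3 + 4*y^2 - y + 5/2)/(y^4 - 6*y^3 + 7*y^2 + 6*y + 1)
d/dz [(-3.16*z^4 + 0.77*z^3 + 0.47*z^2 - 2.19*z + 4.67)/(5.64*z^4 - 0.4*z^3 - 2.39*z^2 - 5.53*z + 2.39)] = (-3.0788*z^6 + 9.8032*z^5 + 87.8269*z^4 - 145.833*z^3 + 3.2917*z^2 + 24.5692*z + 20.591)/(31.8096*z^8 - 4.512*z^7 - 26.7992*z^6 - 60.4664*z^5 + 37.0953*z^4 + 24.5214*z^3 + 19.1567*z^2 - 26.4334*z + 5.7121)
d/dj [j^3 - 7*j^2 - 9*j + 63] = 3*j^2 - 14*j - 9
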